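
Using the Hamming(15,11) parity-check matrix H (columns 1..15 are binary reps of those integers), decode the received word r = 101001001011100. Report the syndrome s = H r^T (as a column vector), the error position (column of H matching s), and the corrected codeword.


s = (0, 1, 1, 1)^T, error position = 7, corrected codeword c = 101001101011100

Compute s = H r^T mod 2 one row at a time:
  s_1 = 0 + 1 + 0 + 1 + 1 + 1 + 0 + 0 = 4 ≡ 0 (mod 2).
  s_2 = 0 + 0 + 1 + 0 + 1 + 1 + 0 + 0 = 3 ≡ 1 (mod 2).
  s_3 = 0 + 1 + 1 + 0 + 0 + 1 + 0 + 0 = 3 ≡ 1 (mod 2).
  s_4 = 1 + 1 + 0 + 0 + 1 + 1 + 1 + 0 = 5 ≡ 1 (mod 2).
s = (0, 1, 1, 1)^T — this equals column 7 of H (binary 0111), so error is at position 7.
Correct: flip bit 7 of r = 101001001011100 to get c = 101001101011100.


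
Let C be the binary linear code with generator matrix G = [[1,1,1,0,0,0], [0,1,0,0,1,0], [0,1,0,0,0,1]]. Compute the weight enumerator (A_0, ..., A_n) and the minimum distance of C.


Weight distribution: A_0 = 1, A_2 = 3, A_3 = 3, A_5 = 1. Minimum distance d = 2.

Enumerate all 2^3 = 8 messages m ∈ F_2^3.
For each, compute codeword c = mG in F_2^6, then tally its weight.
  m = 000 → c = 000000, weight = 0.
  m = 100 → c = 111000, weight = 3.
  m = 010 → c = 010010, weight = 2.
  m = 110 → c = 101010, weight = 3.
  m = 001 → c = 010001, weight = 2.
  m = 101 → c = 101001, weight = 3.
  m = 011 → c = 000011, weight = 2.
  m = 111 → c = 111011, weight = 5.
Tally weights:
  weight 0: 1 codewords.
  weight 2: 3 codewords.
  weight 3: 3 codewords.
  weight 5: 1 codewords.
Minimum distance d = smallest w > 0 with A_w > 0 = 2.
Sanity: Σ A_w = 8 = 2^3 = 8 ✓.


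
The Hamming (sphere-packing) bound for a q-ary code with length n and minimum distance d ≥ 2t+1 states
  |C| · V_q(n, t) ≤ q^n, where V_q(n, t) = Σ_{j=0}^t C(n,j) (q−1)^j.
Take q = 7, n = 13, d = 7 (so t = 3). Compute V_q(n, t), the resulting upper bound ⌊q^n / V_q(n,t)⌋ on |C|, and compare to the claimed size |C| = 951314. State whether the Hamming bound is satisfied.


V_q(n, t) = 64663, q^n = 96889010407, Hamming bound = 1498368, |C| = 951314 ≤ bound (satisfied).

Step 1: Compute V_q(n, t) = Σ_{j=0}^3 C(n, j) (q−1)^j.
  j = 0: C(13,0)·(6)^0 = 1·1 = 1.
  j = 1: C(13,1)·(6)^1 = 13·6 = 78.
  j = 2: C(13,2)·(6)^2 = 78·36 = 2808.
  j = 3: C(13,3)·(6)^3 = 286·216 = 61776.
  V_q(n, t) = 1 + 78 + 2808 + 61776 = 64663.
Step 2: q^n = 7^13 = 96889010407.
Step 3: Hamming bound ⌊q^n / V_q(n,t)⌋ = ⌊96889010407/64663⌋ = 1498368.
Step 4: Compare |C| = 951314 to 1498368: satisfied.
The claimed |C| lies below the Hamming bound.


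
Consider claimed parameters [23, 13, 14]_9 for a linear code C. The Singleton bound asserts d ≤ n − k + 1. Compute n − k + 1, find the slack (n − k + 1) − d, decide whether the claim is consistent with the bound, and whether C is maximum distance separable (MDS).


Singleton RHS = n − k + 1 = 11, slack = -3, bound violated (no such code; not MDS).

Singleton bound: d ≤ n − k + 1.
Here n = 23, k = 13, so n − k + 1 = 11.
Given d = 14, check d ≤ 11: NO.
Slack = (n − k + 1) − d = -3.
The slack is negative: d = 14 exceeds n − k + 1 = 11 by 3, so the Singleton bound is violated and no linear [23, 13, 14]_9 code can exist. In particular it is not MDS (MDS requires d = n − k + 1 exactly).
Description: the claimed parameters are [23, 13, 14]_9; such a code would be impossible (violates the Singleton bound).


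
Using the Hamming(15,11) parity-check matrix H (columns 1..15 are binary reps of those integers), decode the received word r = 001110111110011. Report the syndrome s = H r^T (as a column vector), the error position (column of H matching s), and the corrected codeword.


s = (0, 1, 0, 0)^T, error position = 4, corrected codeword c = 001010111110011

Compute s = H r^T mod 2 one row at a time:
  s_1 = 1 + 1 + 1 + 1 + 0 + 0 + 1 + 1 = 6 ≡ 0 (mod 2).
  s_2 = 1 + 1 + 0 + 1 + 0 + 0 + 1 + 1 = 5 ≡ 1 (mod 2).
  s_3 = 0 + 1 + 0 + 1 + 1 + 1 + 1 + 1 = 6 ≡ 0 (mod 2).
  s_4 = 0 + 1 + 1 + 1 + 1 + 1 + 0 + 1 = 6 ≡ 0 (mod 2).
s = (0, 1, 0, 0)^T — this equals column 4 of H (binary 0100), so error is at position 4.
Correct: flip bit 4 of r = 001110111110011 to get c = 001010111110011.


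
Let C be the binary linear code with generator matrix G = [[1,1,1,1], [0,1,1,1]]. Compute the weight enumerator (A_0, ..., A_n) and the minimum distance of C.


Weight distribution: A_0 = 1, A_1 = 1, A_3 = 1, A_4 = 1. Minimum distance d = 1.

Enumerate all 2^2 = 4 messages m ∈ F_2^2.
For each, compute codeword c = mG in F_2^4, then tally its weight.
  m = 00 → c = 0000, weight = 0.
  m = 10 → c = 1111, weight = 4.
  m = 01 → c = 0111, weight = 3.
  m = 11 → c = 1000, weight = 1.
Tally weights:
  weight 0: 1 codewords.
  weight 1: 1 codewords.
  weight 3: 1 codewords.
  weight 4: 1 codewords.
Minimum distance d = smallest w > 0 with A_w > 0 = 1.
Sanity: Σ A_w = 4 = 2^2 = 4 ✓.


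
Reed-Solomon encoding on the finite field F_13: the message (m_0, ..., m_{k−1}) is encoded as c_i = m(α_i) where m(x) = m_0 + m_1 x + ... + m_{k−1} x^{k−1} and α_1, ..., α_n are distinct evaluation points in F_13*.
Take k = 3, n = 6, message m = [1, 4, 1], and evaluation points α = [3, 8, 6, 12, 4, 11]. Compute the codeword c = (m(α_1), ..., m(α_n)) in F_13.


c = [9, 6, 9, 11, 7, 10]

Message polynomial: m(x) = 1 + 4·x + 1·x^2 (mod 13).
For each evaluation point α_i, compute m(α_i) mod 13:
  α_1 = 3: Horner steps 1 → 7 → 9, so m(3) = 9.
  α_2 = 8: Horner steps 1 → 12 → 6, so m(8) = 6.
  α_3 = 6: Horner steps 1 → 10 → 9, so m(6) = 9.
  α_4 = 12: Horner steps 1 → 3 → 11, so m(12) = 11.
  α_5 = 4: Horner steps 1 → 8 → 7, so m(4) = 7.
  α_6 = 11: Horner steps 1 → 2 → 10, so m(11) = 10.
Codeword c = [9, 6, 9, 11, 7, 10] ∈ F_13^6.


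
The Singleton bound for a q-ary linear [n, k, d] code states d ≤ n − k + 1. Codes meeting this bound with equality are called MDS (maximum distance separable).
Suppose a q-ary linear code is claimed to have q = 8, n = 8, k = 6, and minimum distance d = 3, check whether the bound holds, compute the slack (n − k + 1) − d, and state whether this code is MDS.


Singleton RHS = n − k + 1 = 3, slack = 0, bound satisfied, MDS.

Singleton bound: d ≤ n − k + 1.
Here n = 8, k = 6, so n − k + 1 = 3.
Given d = 3, check d ≤ 3: YES.
Slack = (n − k + 1) − d = 0.
The code is MDS (slack = 0).
Description: the claimed parameters are [8, 6, 3]_8; such a code would be MDS (meets Singleton bound).


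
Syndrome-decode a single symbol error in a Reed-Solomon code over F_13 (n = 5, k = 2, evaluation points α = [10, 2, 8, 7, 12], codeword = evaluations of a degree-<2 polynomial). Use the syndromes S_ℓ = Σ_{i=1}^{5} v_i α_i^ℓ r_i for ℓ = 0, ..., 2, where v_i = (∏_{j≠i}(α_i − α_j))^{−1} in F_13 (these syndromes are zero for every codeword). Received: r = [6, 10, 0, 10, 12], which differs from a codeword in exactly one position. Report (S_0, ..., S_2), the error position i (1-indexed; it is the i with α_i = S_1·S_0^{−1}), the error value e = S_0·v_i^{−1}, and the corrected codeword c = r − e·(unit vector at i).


S = (10, 7, 1), error at position 2, error magnitude e = 2, c = [6, 8, 0, 10, 12].

Step 1: column multipliers v_i = (∏_{j≠i}(α_i − α_j))^{−1} mod 13.
  i = 1 (α = 10): (10−2)(10−8)(10−7)(10−12) = 8·2·3·(−2) = −96 ≡ 8, so v_1 = 8^{−1} = 5 (mod 13).
  i = 2 (α = 2): (2−10)(2−8)(2−7)(2−12) = (−8)·(−6)·(−5)·(−10) = 2400 ≡ 8, so v_2 = 8^{−1} = 5 (mod 13).
  i = 3 (α = 8): (8−10)(8−2)(8−7)(8−12) = (−2)·6·1·(−4) = 48 ≡ 9, so v_3 = 9^{−1} = 3 (mod 13).
  i = 4 (α = 7): (7−10)(7−2)(7−8)(7−12) = (−3)·5·(−1)·(−5) = −75 ≡ 3, so v_4 = 3^{−1} = 9 (mod 13).
  i = 5 (α = 12): (12−10)(12−2)(12−8)(12−7) = 2·10·4·5 = 400 ≡ 10, so v_5 = 10^{−1} = 4 (mod 13).
  v = [5, 5, 3, 9, 4].
Step 2: syndromes of r = [6, 10, 0, 10, 12] (all sums mod 13).
  S_0 = Σ v_i r_i = 5·6 + 5·10 + 3·0 + 9·10 + 4·12 = 218 ≡ 10.
  S_1 = Σ v_i α_i r_i = 5·10·6 + 5·2·10 + 3·8·0 + 9·7·10 + 4·12·12 = 1606 ≡ 7.
  α_i^2 mod 13 = [9, 4, 12, 10, 1].
  S_2 = Σ v_i α_i^2 r_i = 5·9·6 + 5·4·10 + 3·12·0 + 9·10·10 + 4·1·12 = 1418 ≡ 1.
  S = (10, 7, 1) ≠ 0, so r is not a codeword (an error is present).
Step 3: locate the error. For a single error e at position i, S_ℓ = v_i·e·α_i^ℓ, so α_err = S_1/S_0.
  S_0^{−1} = 10^{−1} = 4 (mod 13), so α_err = 7·4 = 28 ≡ 2 = α_2. Error position i = 2.
  Consistency check: S_2/S_1 = 1·2 = 2 ≡ 2 = α_err ✓ (single-error assumption holds).
Step 4: error magnitude e = S_0/v_2 = S_0·∏_{j≠2}(α_2 − α_j) = 10·8 = 80 ≡ 2 (mod 13).
Step 5: correct position 2: c_2 = r_2 − e = 10 − 2 ≡ 8 (mod 13). Hence c = [6, 8, 0, 10, 12].
  Check: interpolating c through the α_i gives m(x) = 2 + 3·x (degree < 2) with m(α_i) = c_i for every i, so c is indeed a codeword.


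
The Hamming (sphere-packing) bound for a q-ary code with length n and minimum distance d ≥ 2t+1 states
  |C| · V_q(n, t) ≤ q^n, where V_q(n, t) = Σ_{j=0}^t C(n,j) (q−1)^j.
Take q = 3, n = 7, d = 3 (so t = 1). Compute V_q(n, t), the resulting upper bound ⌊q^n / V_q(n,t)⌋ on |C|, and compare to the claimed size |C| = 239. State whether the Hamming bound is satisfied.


V_q(n, t) = 15, q^n = 2187, Hamming bound = 145, |C| = 239 > bound (violated).

Step 1: Compute V_q(n, t) = Σ_{j=0}^1 C(n, j) (q−1)^j.
  j = 0: C(7,0)·(2)^0 = 1·1 = 1.
  j = 1: C(7,1)·(2)^1 = 7·2 = 14.
  V_q(n, t) = 1 + 14 = 15.
Step 2: q^n = 3^7 = 2187.
Step 3: Hamming bound ⌊q^n / V_q(n,t)⌋ = ⌊2187/15⌋ = 145.
Step 4: Compare |C| = 239 to 145: violated.
The claimed |C| lies above the Hamming bound, so no 3-ary code of length 7 with d ≥ 3 can have 239 codewords.


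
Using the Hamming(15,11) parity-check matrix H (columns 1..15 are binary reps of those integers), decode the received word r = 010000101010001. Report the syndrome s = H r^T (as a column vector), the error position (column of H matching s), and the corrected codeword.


s = (1, 0, 0, 0)^T, error position = 8, corrected codeword c = 010000111010001

Compute s = H r^T mod 2 one row at a time:
  s_1 = 0 + 1 + 0 + 1 + 0 + 0 + 0 + 1 = 3 ≡ 1 (mod 2).
  s_2 = 0 + 0 + 0 + 1 + 0 + 0 + 0 + 1 = 2 ≡ 0 (mod 2).
  s_3 = 1 + 0 + 0 + 1 + 0 + 1 + 0 + 1 = 4 ≡ 0 (mod 2).
  s_4 = 0 + 0 + 0 + 1 + 1 + 1 + 0 + 1 = 4 ≡ 0 (mod 2).
s = (1, 0, 0, 0)^T — this equals column 8 of H (binary 1000), so error is at position 8.
Correct: flip bit 8 of r = 010000101010001 to get c = 010000111010001.


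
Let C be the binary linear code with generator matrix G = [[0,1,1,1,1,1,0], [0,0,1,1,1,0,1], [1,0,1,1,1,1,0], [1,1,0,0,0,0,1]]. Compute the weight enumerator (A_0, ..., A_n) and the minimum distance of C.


Weight distribution: A_0 = 1, A_1 = 1, A_2 = 3, A_3 = 4, A_4 = 1, A_5 = 3, A_6 = 3. Minimum distance d = 1.

Enumerate all 2^4 = 16 messages m ∈ F_2^4.
For each, compute codeword c = mG in F_2^7, then tally its weight.
  m = 0000 → c = 0000000, weight = 0.
  m = 1000 → c = 0111110, weight = 5.
  m = 0100 → c = 0011101, weight = 4.
  m = 1100 → c = 0100011, weight = 3.
  m = 0010 → c = 1011110, weight = 5.
  m = 1010 → c = 1100000, weight = 2.
  m = 0110 → c = 1000011, weight = 3.
  m = 1110 → c = 1111101, weight = 6.
  m = 0001 → c = 1100001, weight = 3.
  m = 1001 → c = 1011111, weight = 6.
  m = 0101 → c = 1111100, weight = 5.
  m = 1101 → c = 1000010, weight = 2.
  m = 0011 → c = 0111111, weight = 6.
  m = 1011 → c = 0000001, weight = 1.
  m = 0111 → c = 0100010, weight = 2.
  m = 1111 → c = 0011100, weight = 3.
Tally weights:
  weight 0: 1 codewords.
  weight 1: 1 codewords.
  weight 2: 3 codewords.
  weight 3: 4 codewords.
  weight 4: 1 codewords.
  weight 5: 3 codewords.
  weight 6: 3 codewords.
Minimum distance d = smallest w > 0 with A_w > 0 = 1.
Sanity: Σ A_w = 16 = 2^4 = 16 ✓.


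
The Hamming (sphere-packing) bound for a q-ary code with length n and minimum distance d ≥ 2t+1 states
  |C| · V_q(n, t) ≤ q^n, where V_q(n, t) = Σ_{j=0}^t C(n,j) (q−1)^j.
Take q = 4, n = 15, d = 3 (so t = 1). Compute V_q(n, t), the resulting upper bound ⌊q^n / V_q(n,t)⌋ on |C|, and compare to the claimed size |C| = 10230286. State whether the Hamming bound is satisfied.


V_q(n, t) = 46, q^n = 1073741824, Hamming bound = 23342213, |C| = 10230286 ≤ bound (satisfied).

Step 1: Compute V_q(n, t) = Σ_{j=0}^1 C(n, j) (q−1)^j.
  j = 0: C(15,0)·(3)^0 = 1·1 = 1.
  j = 1: C(15,1)·(3)^1 = 15·3 = 45.
  V_q(n, t) = 1 + 45 = 46.
Step 2: q^n = 4^15 = 1073741824.
Step 3: Hamming bound ⌊q^n / V_q(n,t)⌋ = ⌊1073741824/46⌋ = 23342213.
Step 4: Compare |C| = 10230286 to 23342213: satisfied.
The claimed |C| lies below the Hamming bound.


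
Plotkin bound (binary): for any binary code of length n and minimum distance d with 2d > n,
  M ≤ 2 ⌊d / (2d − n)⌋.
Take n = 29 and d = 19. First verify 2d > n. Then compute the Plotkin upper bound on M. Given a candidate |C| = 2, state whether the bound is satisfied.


Plotkin bound M ≤ 4; given |C| = 2 ≤ bound (satisfied).

Check applicability: 2d = 38, n = 29.
2d − n = 9 > 0, so Plotkin applies.
Compute d/(2d−n) = 19/9 ≈ 2.1111.
⌊d/(2d−n)⌋ = 2.
Plotkin bound: M ≤ 2·2 = 4.
Given |C| = 2, check: satisfied.
This |C| is below the Plotkin bound.


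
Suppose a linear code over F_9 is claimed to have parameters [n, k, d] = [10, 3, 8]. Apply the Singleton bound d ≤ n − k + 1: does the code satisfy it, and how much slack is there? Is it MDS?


Singleton RHS = n − k + 1 = 8, slack = 0, bound satisfied, MDS.

Singleton bound: d ≤ n − k + 1.
Here n = 10, k = 3, so n − k + 1 = 8.
Given d = 8, check d ≤ 8: YES.
Slack = (n − k + 1) − d = 0.
The code is MDS (slack = 0).
Description: the claimed parameters are [10, 3, 8]_9; such a code would be MDS (meets Singleton bound).


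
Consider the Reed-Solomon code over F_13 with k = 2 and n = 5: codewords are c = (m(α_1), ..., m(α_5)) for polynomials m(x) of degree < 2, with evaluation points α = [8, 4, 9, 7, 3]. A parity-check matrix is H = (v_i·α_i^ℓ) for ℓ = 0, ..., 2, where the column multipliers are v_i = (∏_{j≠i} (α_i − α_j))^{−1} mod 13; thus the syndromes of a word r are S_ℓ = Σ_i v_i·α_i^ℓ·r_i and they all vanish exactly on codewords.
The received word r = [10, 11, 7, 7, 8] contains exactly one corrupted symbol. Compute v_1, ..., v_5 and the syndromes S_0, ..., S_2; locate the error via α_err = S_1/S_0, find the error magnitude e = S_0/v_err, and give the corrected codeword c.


S = (9, 3, 1), error at position 3, error magnitude e = 7, c = [10, 11, 0, 7, 8].

Step 1: column multipliers v_i = (∏_{j≠i}(α_i − α_j))^{−1} mod 13.
  i = 1 (α = 8): (8−4)(8−9)(8−7)(8−3) = 4·(−1)·1·5 = −20 ≡ 6, so v_1 = 6^{−1} = 11 (mod 13).
  i = 2 (α = 4): (4−8)(4−9)(4−7)(4−3) = (−4)·(−5)·(−3)·1 = −60 ≡ 5, so v_2 = 5^{−1} = 8 (mod 13).
  i = 3 (α = 9): (9−8)(9−4)(9−7)(9−3) = 1·5·2·6 = 60 ≡ 8, so v_3 = 8^{−1} = 5 (mod 13).
  i = 4 (α = 7): (7−8)(7−4)(7−9)(7−3) = (−1)·3·(−2)·4 = 24 ≡ 11, so v_4 = 11^{−1} = 6 (mod 13).
  i = 5 (α = 3): (3−8)(3−4)(3−9)(3−7) = (−5)·(−1)·(−6)·(−4) = 120 ≡ 3, so v_5 = 3^{−1} = 9 (mod 13).
  v = [11, 8, 5, 6, 9].
Step 2: syndromes of r = [10, 11, 7, 7, 8] (all sums mod 13).
  S_0 = Σ v_i r_i = 11·10 + 8·11 + 5·7 + 6·7 + 9·8 = 347 ≡ 9.
  S_1 = Σ v_i α_i r_i = 11·8·10 + 8·4·11 + 5·9·7 + 6·7·7 + 9·3·8 = 2057 ≡ 3.
  α_i^2 mod 13 = [12, 3, 3, 10, 9].
  S_2 = Σ v_i α_i^2 r_i = 11·12·10 + 8·3·11 + 5·3·7 + 6·10·7 + 9·9·8 = 2757 ≡ 1.
  S = (9, 3, 1) ≠ 0, so r is not a codeword (an error is present).
Step 3: locate the error. For a single error e at position i, S_ℓ = v_i·e·α_i^ℓ, so α_err = S_1/S_0.
  S_0^{−1} = 9^{−1} = 3 (mod 13), so α_err = 3·3 = 9 ≡ 9 = α_3. Error position i = 3.
  Consistency check: S_2/S_1 = 1·9 = 9 ≡ 9 = α_err ✓ (single-error assumption holds).
Step 4: error magnitude e = S_0/v_3 = S_0·∏_{j≠3}(α_3 − α_j) = 9·8 = 72 ≡ 7 (mod 13).
Step 5: correct position 3: c_3 = r_3 − e = 7 − 7 ≡ 0 (mod 13). Hence c = [10, 11, 0, 7, 8].
  Check: interpolating c through the α_i gives m(x) = 12 + 3·x (degree < 2) with m(α_i) = c_i for every i, so c is indeed a codeword.


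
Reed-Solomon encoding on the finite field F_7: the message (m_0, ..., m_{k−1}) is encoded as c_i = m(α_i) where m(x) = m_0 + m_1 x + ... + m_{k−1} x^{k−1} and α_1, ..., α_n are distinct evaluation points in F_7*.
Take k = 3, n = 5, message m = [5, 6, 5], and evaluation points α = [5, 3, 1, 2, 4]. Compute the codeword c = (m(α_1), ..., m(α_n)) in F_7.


c = [6, 5, 2, 2, 4]

Message polynomial: m(x) = 5 + 6·x + 5·x^2 (mod 7).
For each evaluation point α_i, compute m(α_i) mod 7:
  α_1 = 5: Horner steps 5 → 3 → 6, so m(5) = 6.
  α_2 = 3: Horner steps 5 → 0 → 5, so m(3) = 5.
  α_3 = 1: Horner steps 5 → 4 → 2, so m(1) = 2.
  α_4 = 2: Horner steps 5 → 2 → 2, so m(2) = 2.
  α_5 = 4: Horner steps 5 → 5 → 4, so m(4) = 4.
Codeword c = [6, 5, 2, 2, 4] ∈ F_7^5.


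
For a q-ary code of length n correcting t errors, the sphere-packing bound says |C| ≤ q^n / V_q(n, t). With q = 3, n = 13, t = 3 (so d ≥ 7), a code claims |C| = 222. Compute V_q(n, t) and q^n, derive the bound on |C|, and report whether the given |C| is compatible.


V_q(n, t) = 2627, q^n = 1594323, Hamming bound = 606, |C| = 222 ≤ bound (satisfied).

Step 1: Compute V_q(n, t) = Σ_{j=0}^3 C(n, j) (q−1)^j.
  j = 0: C(13,0)·(2)^0 = 1·1 = 1.
  j = 1: C(13,1)·(2)^1 = 13·2 = 26.
  j = 2: C(13,2)·(2)^2 = 78·4 = 312.
  j = 3: C(13,3)·(2)^3 = 286·8 = 2288.
  V_q(n, t) = 1 + 26 + 312 + 2288 = 2627.
Step 2: q^n = 3^13 = 1594323.
Step 3: Hamming bound ⌊q^n / V_q(n,t)⌋ = ⌊1594323/2627⌋ = 606.
Step 4: Compare |C| = 222 to 606: satisfied.
The claimed |C| lies below the Hamming bound.


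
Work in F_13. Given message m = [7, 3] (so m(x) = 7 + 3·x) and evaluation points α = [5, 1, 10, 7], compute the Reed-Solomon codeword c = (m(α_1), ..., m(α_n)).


c = [9, 10, 11, 2]

Message polynomial: m(x) = 7 + 3·x (mod 13).
For each evaluation point α_i, compute m(α_i) mod 13:
  α_1 = 5: Horner steps 3 → 9, so m(5) = 9.
  α_2 = 1: Horner steps 3 → 10, so m(1) = 10.
  α_3 = 10: Horner steps 3 → 11, so m(10) = 11.
  α_4 = 7: Horner steps 3 → 2, so m(7) = 2.
Codeword c = [9, 10, 11, 2] ∈ F_13^4.


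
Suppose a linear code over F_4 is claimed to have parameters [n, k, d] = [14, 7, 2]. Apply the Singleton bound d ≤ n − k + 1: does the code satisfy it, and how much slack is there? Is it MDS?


Singleton RHS = n − k + 1 = 8, slack = 6, bound satisfied, not MDS.

Singleton bound: d ≤ n − k + 1.
Here n = 14, k = 7, so n − k + 1 = 8.
Given d = 2, check d ≤ 8: YES.
Slack = (n − k + 1) − d = 6.
The code is NOT MDS (slack = 6 > 0).
Description: the claimed parameters are [14, 7, 2]_4; such a code would be non-MDS.


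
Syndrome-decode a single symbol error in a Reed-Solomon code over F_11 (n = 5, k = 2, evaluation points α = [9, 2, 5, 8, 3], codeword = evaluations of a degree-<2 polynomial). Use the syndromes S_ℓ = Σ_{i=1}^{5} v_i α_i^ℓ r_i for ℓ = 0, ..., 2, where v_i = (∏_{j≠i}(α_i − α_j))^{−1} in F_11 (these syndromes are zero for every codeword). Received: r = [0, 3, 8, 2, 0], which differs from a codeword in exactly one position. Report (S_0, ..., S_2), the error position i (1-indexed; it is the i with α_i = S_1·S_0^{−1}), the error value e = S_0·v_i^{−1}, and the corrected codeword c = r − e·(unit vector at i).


S = (9, 5, 4), error at position 5, error magnitude e = 10, c = [0, 3, 8, 2, 1].

Step 1: column multipliers v_i = (∏_{j≠i}(α_i − α_j))^{−1} mod 11.
  i = 1 (α = 9): (9−2)(9−5)(9−8)(9−3) = 7·4·1·6 = 168 ≡ 3, so v_1 = 3^{−1} = 4 (mod 11).
  i = 2 (α = 2): (2−9)(2−5)(2−8)(2−3) = (−7)·(−3)·(−6)·(−1) = 126 ≡ 5, so v_2 = 5^{−1} = 9 (mod 11).
  i = 3 (α = 5): (5−9)(5−2)(5−8)(5−3) = (−4)·3·(−3)·2 = 72 ≡ 6, so v_3 = 6^{−1} = 2 (mod 11).
  i = 4 (α = 8): (8−9)(8−2)(8−5)(8−3) = (−1)·6·3·5 = −90 ≡ 9, so v_4 = 9^{−1} = 5 (mod 11).
  i = 5 (α = 3): (3−9)(3−2)(3−5)(3−8) = (−6)·1·(−2)·(−5) = −60 ≡ 6, so v_5 = 6^{−1} = 2 (mod 11).
  v = [4, 9, 2, 5, 2].
Step 2: syndromes of r = [0, 3, 8, 2, 0] (all sums mod 11).
  S_0 = Σ v_i r_i = 4·0 + 9·3 + 2·8 + 5·2 + 2·0 = 53 ≡ 9.
  S_1 = Σ v_i α_i r_i = 4·9·0 + 9·2·3 + 2·5·8 + 5·8·2 + 2·3·0 = 214 ≡ 5.
  α_i^2 mod 11 = [4, 4, 3, 9, 9].
  S_2 = Σ v_i α_i^2 r_i = 4·4·0 + 9·4·3 + 2·3·8 + 5·9·2 + 2·9·0 = 246 ≡ 4.
  S = (9, 5, 4) ≠ 0, so r is not a codeword (an error is present).
Step 3: locate the error. For a single error e at position i, S_ℓ = v_i·e·α_i^ℓ, so α_err = S_1/S_0.
  S_0^{−1} = 9^{−1} = 5 (mod 11), so α_err = 5·5 = 25 ≡ 3 = α_5. Error position i = 5.
  Consistency check: S_2/S_1 = 4·9 = 36 ≡ 3 = α_err ✓ (single-error assumption holds).
Step 4: error magnitude e = S_0/v_5 = S_0·∏_{j≠5}(α_5 − α_j) = 9·6 = 54 ≡ 10 (mod 11).
Step 5: correct position 5: c_5 = r_5 − e = 0 − 10 ≡ 1 (mod 11). Hence c = [0, 3, 8, 2, 1].
  Check: interpolating c through the α_i gives m(x) = 7 + 9·x (degree < 2) with m(α_i) = c_i for every i, so c is indeed a codeword.


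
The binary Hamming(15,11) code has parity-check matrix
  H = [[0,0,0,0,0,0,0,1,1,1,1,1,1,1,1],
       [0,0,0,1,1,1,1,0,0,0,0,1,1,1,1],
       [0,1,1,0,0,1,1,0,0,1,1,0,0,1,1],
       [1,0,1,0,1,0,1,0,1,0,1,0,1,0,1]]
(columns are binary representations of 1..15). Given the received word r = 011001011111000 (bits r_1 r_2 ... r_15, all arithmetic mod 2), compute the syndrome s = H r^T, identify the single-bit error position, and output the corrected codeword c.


s = (1, 0, 1, 1)^T, error position = 11, corrected codeword c = 011001011101000

Compute s = H r^T mod 2 one row at a time:
  s_1 = 1 + 1 + 1 + 1 + 1 + 0 + 0 + 0 = 5 ≡ 1 (mod 2).
  s_2 = 0 + 0 + 1 + 0 + 1 + 0 + 0 + 0 = 2 ≡ 0 (mod 2).
  s_3 = 1 + 1 + 1 + 0 + 1 + 1 + 0 + 0 = 5 ≡ 1 (mod 2).
  s_4 = 0 + 1 + 0 + 0 + 1 + 1 + 0 + 0 = 3 ≡ 1 (mod 2).
s = (1, 0, 1, 1)^T — this equals column 11 of H (binary 1011), so error is at position 11.
Correct: flip bit 11 of r = 011001011111000 to get c = 011001011101000.


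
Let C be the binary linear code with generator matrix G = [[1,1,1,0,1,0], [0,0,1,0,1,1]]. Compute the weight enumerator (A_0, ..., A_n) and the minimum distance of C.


Weight distribution: A_0 = 1, A_3 = 2, A_4 = 1. Minimum distance d = 3.

Enumerate all 2^2 = 4 messages m ∈ F_2^2.
For each, compute codeword c = mG in F_2^6, then tally its weight.
  m = 00 → c = 000000, weight = 0.
  m = 10 → c = 111010, weight = 4.
  m = 01 → c = 001011, weight = 3.
  m = 11 → c = 110001, weight = 3.
Tally weights:
  weight 0: 1 codewords.
  weight 3: 2 codewords.
  weight 4: 1 codewords.
Minimum distance d = smallest w > 0 with A_w > 0 = 3.
Sanity: Σ A_w = 4 = 2^2 = 4 ✓.


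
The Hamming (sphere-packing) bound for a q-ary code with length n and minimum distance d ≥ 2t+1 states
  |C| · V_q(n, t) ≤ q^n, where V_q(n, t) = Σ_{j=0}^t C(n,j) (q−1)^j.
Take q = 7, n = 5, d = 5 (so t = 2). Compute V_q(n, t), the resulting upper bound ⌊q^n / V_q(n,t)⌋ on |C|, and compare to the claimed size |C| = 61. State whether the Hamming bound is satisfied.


V_q(n, t) = 391, q^n = 16807, Hamming bound = 42, |C| = 61 > bound (violated).

Step 1: Compute V_q(n, t) = Σ_{j=0}^2 C(n, j) (q−1)^j.
  j = 0: C(5,0)·(6)^0 = 1·1 = 1.
  j = 1: C(5,1)·(6)^1 = 5·6 = 30.
  j = 2: C(5,2)·(6)^2 = 10·36 = 360.
  V_q(n, t) = 1 + 30 + 360 = 391.
Step 2: q^n = 7^5 = 16807.
Step 3: Hamming bound ⌊q^n / V_q(n,t)⌋ = ⌊16807/391⌋ = 42.
Step 4: Compare |C| = 61 to 42: violated.
The claimed |C| lies above the Hamming bound, so no 7-ary code of length 5 with d ≥ 5 can have 61 codewords.


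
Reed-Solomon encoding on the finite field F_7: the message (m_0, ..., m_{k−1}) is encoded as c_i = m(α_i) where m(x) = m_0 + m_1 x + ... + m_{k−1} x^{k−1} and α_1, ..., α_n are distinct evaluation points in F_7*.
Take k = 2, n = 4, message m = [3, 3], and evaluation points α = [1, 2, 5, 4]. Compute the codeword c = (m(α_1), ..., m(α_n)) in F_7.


c = [6, 2, 4, 1]

Message polynomial: m(x) = 3 + 3·x (mod 7).
For each evaluation point α_i, compute m(α_i) mod 7:
  α_1 = 1: Horner steps 3 → 6, so m(1) = 6.
  α_2 = 2: Horner steps 3 → 2, so m(2) = 2.
  α_3 = 5: Horner steps 3 → 4, so m(5) = 4.
  α_4 = 4: Horner steps 3 → 1, so m(4) = 1.
Codeword c = [6, 2, 4, 1] ∈ F_7^4.


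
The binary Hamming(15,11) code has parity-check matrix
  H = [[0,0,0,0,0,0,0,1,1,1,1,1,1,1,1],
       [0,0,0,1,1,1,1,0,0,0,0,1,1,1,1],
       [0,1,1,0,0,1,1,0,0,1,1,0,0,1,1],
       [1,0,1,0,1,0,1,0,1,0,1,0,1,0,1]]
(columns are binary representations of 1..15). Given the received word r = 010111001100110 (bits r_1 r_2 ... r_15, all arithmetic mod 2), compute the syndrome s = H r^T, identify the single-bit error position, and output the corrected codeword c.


s = (0, 1, 0, 1)^T, error position = 5, corrected codeword c = 010101001100110

Compute s = H r^T mod 2 one row at a time:
  s_1 = 0 + 1 + 1 + 0 + 0 + 1 + 1 + 0 = 4 ≡ 0 (mod 2).
  s_2 = 1 + 1 + 1 + 0 + 0 + 1 + 1 + 0 = 5 ≡ 1 (mod 2).
  s_3 = 1 + 0 + 1 + 0 + 1 + 0 + 1 + 0 = 4 ≡ 0 (mod 2).
  s_4 = 0 + 0 + 1 + 0 + 1 + 0 + 1 + 0 = 3 ≡ 1 (mod 2).
s = (0, 1, 0, 1)^T — this equals column 5 of H (binary 0101), so error is at position 5.
Correct: flip bit 5 of r = 010111001100110 to get c = 010101001100110.


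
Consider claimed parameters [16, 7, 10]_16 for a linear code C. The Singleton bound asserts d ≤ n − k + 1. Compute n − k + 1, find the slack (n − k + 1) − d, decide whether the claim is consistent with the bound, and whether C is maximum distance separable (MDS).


Singleton RHS = n − k + 1 = 10, slack = 0, bound satisfied, MDS.

Singleton bound: d ≤ n − k + 1.
Here n = 16, k = 7, so n − k + 1 = 10.
Given d = 10, check d ≤ 10: YES.
Slack = (n − k + 1) − d = 0.
The code is MDS (slack = 0).
Description: the claimed parameters are [16, 7, 10]_16; such a code would be MDS (meets Singleton bound).


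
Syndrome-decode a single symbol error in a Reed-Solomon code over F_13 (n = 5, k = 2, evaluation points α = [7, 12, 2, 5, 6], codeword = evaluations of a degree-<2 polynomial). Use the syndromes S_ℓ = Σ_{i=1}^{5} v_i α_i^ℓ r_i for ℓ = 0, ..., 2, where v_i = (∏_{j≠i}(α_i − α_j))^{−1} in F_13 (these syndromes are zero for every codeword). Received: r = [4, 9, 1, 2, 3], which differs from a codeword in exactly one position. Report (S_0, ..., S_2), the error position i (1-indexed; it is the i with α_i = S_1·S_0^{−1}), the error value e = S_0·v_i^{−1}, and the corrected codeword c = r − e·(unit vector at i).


S = (1, 2, 4), error at position 3, error magnitude e = 2, c = [4, 9, 12, 2, 3].

Step 1: column multipliers v_i = (∏_{j≠i}(α_i − α_j))^{−1} mod 13.
  i = 1 (α = 7): (7−12)(7−2)(7−5)(7−6) = (−5)·5·2·1 = −50 ≡ 2, so v_1 = 2^{−1} = 7 (mod 13).
  i = 2 (α = 12): (12−7)(12−2)(12−5)(12−6) = 5·10·7·6 = 2100 ≡ 7, so v_2 = 7^{−1} = 2 (mod 13).
  i = 3 (α = 2): (2−7)(2−12)(2−5)(2−6) = (−5)·(−10)·(−3)·(−4) = 600 ≡ 2, so v_3 = 2^{−1} = 7 (mod 13).
  i = 4 (α = 5): (5−7)(5−12)(5−2)(5−6) = (−2)·(−7)·3·(−1) = −42 ≡ 10, so v_4 = 10^{−1} = 4 (mod 13).
  i = 5 (α = 6): (6−7)(6−12)(6−2)(6−5) = (−1)·(−6)·4·1 = 24 ≡ 11, so v_5 = 11^{−1} = 6 (mod 13).
  v = [7, 2, 7, 4, 6].
Step 2: syndromes of r = [4, 9, 1, 2, 3] (all sums mod 13).
  S_0 = Σ v_i r_i = 7·4 + 2·9 + 7·1 + 4·2 + 6·3 = 79 ≡ 1.
  S_1 = Σ v_i α_i r_i = 7·7·4 + 2·12·9 + 7·2·1 + 4·5·2 + 6·6·3 = 574 ≡ 2.
  α_i^2 mod 13 = [10, 1, 4, 12, 10].
  S_2 = Σ v_i α_i^2 r_i = 7·10·4 + 2·1·9 + 7·4·1 + 4·12·2 + 6·10·3 = 602 ≡ 4.
  S = (1, 2, 4) ≠ 0, so r is not a codeword (an error is present).
Step 3: locate the error. For a single error e at position i, S_ℓ = v_i·e·α_i^ℓ, so α_err = S_1/S_0.
  S_0^{−1} = 1^{−1} = 1 (mod 13), so α_err = 2·1 = 2 ≡ 2 = α_3. Error position i = 3.
  Consistency check: S_2/S_1 = 4·7 = 28 ≡ 2 = α_err ✓ (single-error assumption holds).
Step 4: error magnitude e = S_0/v_3 = S_0·∏_{j≠3}(α_3 − α_j) = 1·2 = 2 ≡ 2 (mod 13).
Step 5: correct position 3: c_3 = r_3 − e = 1 − 2 ≡ 12 (mod 13). Hence c = [4, 9, 12, 2, 3].
  Check: interpolating c through the α_i gives m(x) = 10 + 1·x (degree < 2) with m(α_i) = c_i for every i, so c is indeed a codeword.


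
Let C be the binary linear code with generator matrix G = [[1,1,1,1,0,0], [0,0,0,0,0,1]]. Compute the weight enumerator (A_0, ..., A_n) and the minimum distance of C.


Weight distribution: A_0 = 1, A_1 = 1, A_4 = 1, A_5 = 1. Minimum distance d = 1.

Enumerate all 2^2 = 4 messages m ∈ F_2^2.
For each, compute codeword c = mG in F_2^6, then tally its weight.
  m = 00 → c = 000000, weight = 0.
  m = 10 → c = 111100, weight = 4.
  m = 01 → c = 000001, weight = 1.
  m = 11 → c = 111101, weight = 5.
Tally weights:
  weight 0: 1 codewords.
  weight 1: 1 codewords.
  weight 4: 1 codewords.
  weight 5: 1 codewords.
Minimum distance d = smallest w > 0 with A_w > 0 = 1.
Sanity: Σ A_w = 4 = 2^2 = 4 ✓.


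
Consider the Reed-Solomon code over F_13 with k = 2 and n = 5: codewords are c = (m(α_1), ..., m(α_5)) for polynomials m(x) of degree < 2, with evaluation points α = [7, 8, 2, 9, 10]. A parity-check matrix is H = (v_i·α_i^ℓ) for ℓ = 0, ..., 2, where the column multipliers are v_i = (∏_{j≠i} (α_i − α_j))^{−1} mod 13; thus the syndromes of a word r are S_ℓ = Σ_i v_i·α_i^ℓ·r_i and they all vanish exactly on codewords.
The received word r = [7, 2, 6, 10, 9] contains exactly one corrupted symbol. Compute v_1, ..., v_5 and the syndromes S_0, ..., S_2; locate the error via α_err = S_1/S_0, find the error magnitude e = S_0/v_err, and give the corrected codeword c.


S = (12, 3, 4), error at position 5, error magnitude e = 4, c = [7, 2, 6, 10, 5].

Step 1: column multipliers v_i = (∏_{j≠i}(α_i − α_j))^{−1} mod 13.
  i = 1 (α = 7): (7−8)(7−2)(7−9)(7−10) = (−1)·5·(−2)·(−3) = −30 ≡ 9, so v_1 = 9^{−1} = 3 (mod 13).
  i = 2 (α = 8): (8−7)(8−2)(8−9)(8−10) = 1·6·(−1)·(−2) = 12 ≡ 12, so v_2 = 12^{−1} = 12 (mod 13).
  i = 3 (α = 2): (2−7)(2−8)(2−9)(2−10) = (−5)·(−6)·(−7)·(−8) = 1680 ≡ 3, so v_3 = 3^{−1} = 9 (mod 13).
  i = 4 (α = 9): (9−7)(9−8)(9−2)(9−10) = 2·1·7·(−1) = −14 ≡ 12, so v_4 = 12^{−1} = 12 (mod 13).
  i = 5 (α = 10): (10−7)(10−8)(10−2)(10−9) = 3·2·8·1 = 48 ≡ 9, so v_5 = 9^{−1} = 3 (mod 13).
  v = [3, 12, 9, 12, 3].
Step 2: syndromes of r = [7, 2, 6, 10, 9] (all sums mod 13).
  S_0 = Σ v_i r_i = 3·7 + 12·2 + 9·6 + 12·10 + 3·9 = 246 ≡ 12.
  S_1 = Σ v_i α_i r_i = 3·7·7 + 12·8·2 + 9·2·6 + 12·9·10 + 3·10·9 = 1797 ≡ 3.
  α_i^2 mod 13 = [10, 12, 4, 3, 9].
  S_2 = Σ v_i α_i^2 r_i = 3·10·7 + 12·12·2 + 9·4·6 + 12·3·10 + 3·9·9 = 1317 ≡ 4.
  S = (12, 3, 4) ≠ 0, so r is not a codeword (an error is present).
Step 3: locate the error. For a single error e at position i, S_ℓ = v_i·e·α_i^ℓ, so α_err = S_1/S_0.
  S_0^{−1} = 12^{−1} = 12 (mod 13), so α_err = 3·12 = 36 ≡ 10 = α_5. Error position i = 5.
  Consistency check: S_2/S_1 = 4·9 = 36 ≡ 10 = α_err ✓ (single-error assumption holds).
Step 4: error magnitude e = S_0/v_5 = S_0·∏_{j≠5}(α_5 − α_j) = 12·9 = 108 ≡ 4 (mod 13).
Step 5: correct position 5: c_5 = r_5 − e = 9 − 4 ≡ 5 (mod 13). Hence c = [7, 2, 6, 10, 5].
  Check: interpolating c through the α_i gives m(x) = 3 + 8·x (degree < 2) with m(α_i) = c_i for every i, so c is indeed a codeword.


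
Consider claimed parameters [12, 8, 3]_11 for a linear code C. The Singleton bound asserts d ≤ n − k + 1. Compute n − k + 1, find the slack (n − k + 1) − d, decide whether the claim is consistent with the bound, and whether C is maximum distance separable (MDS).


Singleton RHS = n − k + 1 = 5, slack = 2, bound satisfied, not MDS.

Singleton bound: d ≤ n − k + 1.
Here n = 12, k = 8, so n − k + 1 = 5.
Given d = 3, check d ≤ 5: YES.
Slack = (n − k + 1) − d = 2.
The code is NOT MDS (slack = 2 > 0).
Description: the claimed parameters are [12, 8, 3]_11; such a code would be non-MDS.


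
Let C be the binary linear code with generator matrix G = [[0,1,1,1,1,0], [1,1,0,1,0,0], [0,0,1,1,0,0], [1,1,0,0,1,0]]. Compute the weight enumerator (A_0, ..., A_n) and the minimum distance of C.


Weight distribution: A_0 = 1, A_1 = 1, A_2 = 6, A_3 = 6, A_4 = 1, A_5 = 1. Minimum distance d = 1.

Enumerate all 2^4 = 16 messages m ∈ F_2^4.
For each, compute codeword c = mG in F_2^6, then tally its weight.
  m = 0000 → c = 000000, weight = 0.
  m = 1000 → c = 011110, weight = 4.
  m = 0100 → c = 110100, weight = 3.
  m = 1100 → c = 101010, weight = 3.
  m = 0010 → c = 001100, weight = 2.
  m = 1010 → c = 010010, weight = 2.
  m = 0110 → c = 111000, weight = 3.
  m = 1110 → c = 100110, weight = 3.
  m = 0001 → c = 110010, weight = 3.
  m = 1001 → c = 101100, weight = 3.
  m = 0101 → c = 000110, weight = 2.
  m = 1101 → c = 011000, weight = 2.
  m = 0011 → c = 111110, weight = 5.
  m = 1011 → c = 100000, weight = 1.
  m = 0111 → c = 001010, weight = 2.
  m = 1111 → c = 010100, weight = 2.
Tally weights:
  weight 0: 1 codewords.
  weight 1: 1 codewords.
  weight 2: 6 codewords.
  weight 3: 6 codewords.
  weight 4: 1 codewords.
  weight 5: 1 codewords.
Minimum distance d = smallest w > 0 with A_w > 0 = 1.
Sanity: Σ A_w = 16 = 2^4 = 16 ✓.


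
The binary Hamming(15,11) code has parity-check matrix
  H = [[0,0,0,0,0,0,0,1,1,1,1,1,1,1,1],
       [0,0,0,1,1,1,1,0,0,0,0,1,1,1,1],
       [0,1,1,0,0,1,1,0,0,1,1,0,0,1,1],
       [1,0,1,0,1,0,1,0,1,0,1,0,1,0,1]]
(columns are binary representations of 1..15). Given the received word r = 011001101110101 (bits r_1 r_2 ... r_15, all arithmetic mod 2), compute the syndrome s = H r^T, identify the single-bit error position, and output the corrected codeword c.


s = (1, 0, 1, 0)^T, error position = 10, corrected codeword c = 011001101010101

Compute s = H r^T mod 2 one row at a time:
  s_1 = 0 + 1 + 1 + 1 + 0 + 1 + 0 + 1 = 5 ≡ 1 (mod 2).
  s_2 = 0 + 0 + 1 + 1 + 0 + 1 + 0 + 1 = 4 ≡ 0 (mod 2).
  s_3 = 1 + 1 + 1 + 1 + 1 + 1 + 0 + 1 = 7 ≡ 1 (mod 2).
  s_4 = 0 + 1 + 0 + 1 + 1 + 1 + 1 + 1 = 6 ≡ 0 (mod 2).
s = (1, 0, 1, 0)^T — this equals column 10 of H (binary 1010), so error is at position 10.
Correct: flip bit 10 of r = 011001101110101 to get c = 011001101010101.


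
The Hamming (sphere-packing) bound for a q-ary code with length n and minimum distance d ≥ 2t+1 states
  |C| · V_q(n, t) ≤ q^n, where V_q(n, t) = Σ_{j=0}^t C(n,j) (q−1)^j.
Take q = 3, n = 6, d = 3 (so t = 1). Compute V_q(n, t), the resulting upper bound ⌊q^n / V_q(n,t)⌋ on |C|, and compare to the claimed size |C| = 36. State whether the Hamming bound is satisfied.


V_q(n, t) = 13, q^n = 729, Hamming bound = 56, |C| = 36 ≤ bound (satisfied).

Step 1: Compute V_q(n, t) = Σ_{j=0}^1 C(n, j) (q−1)^j.
  j = 0: C(6,0)·(2)^0 = 1·1 = 1.
  j = 1: C(6,1)·(2)^1 = 6·2 = 12.
  V_q(n, t) = 1 + 12 = 13.
Step 2: q^n = 3^6 = 729.
Step 3: Hamming bound ⌊q^n / V_q(n,t)⌋ = ⌊729/13⌋ = 56.
Step 4: Compare |C| = 36 to 56: satisfied.
The claimed |C| lies below the Hamming bound.


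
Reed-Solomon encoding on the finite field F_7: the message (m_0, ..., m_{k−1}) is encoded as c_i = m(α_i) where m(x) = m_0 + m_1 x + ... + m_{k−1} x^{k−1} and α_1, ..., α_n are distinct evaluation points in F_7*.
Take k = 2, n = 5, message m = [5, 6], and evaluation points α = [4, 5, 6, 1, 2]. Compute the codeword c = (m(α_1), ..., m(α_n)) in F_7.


c = [1, 0, 6, 4, 3]

Message polynomial: m(x) = 5 + 6·x (mod 7).
For each evaluation point α_i, compute m(α_i) mod 7:
  α_1 = 4: Horner steps 6 → 1, so m(4) = 1.
  α_2 = 5: Horner steps 6 → 0, so m(5) = 0.
  α_3 = 6: Horner steps 6 → 6, so m(6) = 6.
  α_4 = 1: Horner steps 6 → 4, so m(1) = 4.
  α_5 = 2: Horner steps 6 → 3, so m(2) = 3.
Codeword c = [1, 0, 6, 4, 3] ∈ F_7^5.


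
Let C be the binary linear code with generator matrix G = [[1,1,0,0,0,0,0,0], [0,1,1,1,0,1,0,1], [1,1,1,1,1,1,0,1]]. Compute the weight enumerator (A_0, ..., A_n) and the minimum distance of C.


Weight distribution: A_0 = 1, A_2 = 3, A_5 = 3, A_7 = 1. Minimum distance d = 2.

Enumerate all 2^3 = 8 messages m ∈ F_2^3.
For each, compute codeword c = mG in F_2^8, then tally its weight.
  m = 000 → c = 00000000, weight = 0.
  m = 100 → c = 11000000, weight = 2.
  m = 010 → c = 01110101, weight = 5.
  m = 110 → c = 10110101, weight = 5.
  m = 001 → c = 11111101, weight = 7.
  m = 101 → c = 00111101, weight = 5.
  m = 011 → c = 10001000, weight = 2.
  m = 111 → c = 01001000, weight = 2.
Tally weights:
  weight 0: 1 codewords.
  weight 2: 3 codewords.
  weight 5: 3 codewords.
  weight 7: 1 codewords.
Minimum distance d = smallest w > 0 with A_w > 0 = 2.
Sanity: Σ A_w = 8 = 2^3 = 8 ✓.


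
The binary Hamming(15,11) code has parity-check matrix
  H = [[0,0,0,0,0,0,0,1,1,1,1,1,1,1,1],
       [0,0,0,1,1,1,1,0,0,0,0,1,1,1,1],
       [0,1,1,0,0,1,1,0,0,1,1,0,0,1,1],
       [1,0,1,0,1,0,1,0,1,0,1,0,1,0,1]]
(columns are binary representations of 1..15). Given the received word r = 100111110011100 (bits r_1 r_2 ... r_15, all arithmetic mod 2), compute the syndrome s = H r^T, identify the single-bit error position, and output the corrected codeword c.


s = (0, 0, 1, 1)^T, error position = 3, corrected codeword c = 101111110011100

Compute s = H r^T mod 2 one row at a time:
  s_1 = 1 + 0 + 0 + 1 + 1 + 1 + 0 + 0 = 4 ≡ 0 (mod 2).
  s_2 = 1 + 1 + 1 + 1 + 1 + 1 + 0 + 0 = 6 ≡ 0 (mod 2).
  s_3 = 0 + 0 + 1 + 1 + 0 + 1 + 0 + 0 = 3 ≡ 1 (mod 2).
  s_4 = 1 + 0 + 1 + 1 + 0 + 1 + 1 + 0 = 5 ≡ 1 (mod 2).
s = (0, 0, 1, 1)^T — this equals column 3 of H (binary 0011), so error is at position 3.
Correct: flip bit 3 of r = 100111110011100 to get c = 101111110011100.


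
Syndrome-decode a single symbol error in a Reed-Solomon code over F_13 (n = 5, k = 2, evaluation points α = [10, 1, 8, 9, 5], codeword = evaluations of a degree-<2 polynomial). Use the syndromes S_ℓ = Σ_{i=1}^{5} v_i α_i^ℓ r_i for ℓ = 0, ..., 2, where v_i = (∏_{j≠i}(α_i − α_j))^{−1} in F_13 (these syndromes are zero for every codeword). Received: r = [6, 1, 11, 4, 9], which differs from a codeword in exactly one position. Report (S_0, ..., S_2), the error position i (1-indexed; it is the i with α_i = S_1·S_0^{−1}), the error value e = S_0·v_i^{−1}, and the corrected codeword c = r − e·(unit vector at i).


S = (3, 11, 10), error at position 3, error magnitude e = 9, c = [6, 1, 2, 4, 9].

Step 1: column multipliers v_i = (∏_{j≠i}(α_i − α_j))^{−1} mod 13.
  i = 1 (α = 10): (10−1)(10−8)(10−9)(10−5) = 9·2·1·5 = 90 ≡ 12, so v_1 = 12^{−1} = 12 (mod 13).
  i = 2 (α = 1): (1−10)(1−8)(1−9)(1−5) = (−9)·(−7)·(−8)·(−4) = 2016 ≡ 1, so v_2 = 1^{−1} = 1 (mod 13).
  i = 3 (α = 8): (8−10)(8−1)(8−9)(8−5) = (−2)·7·(−1)·3 = 42 ≡ 3, so v_3 = 3^{−1} = 9 (mod 13).
  i = 4 (α = 9): (9−10)(9−1)(9−8)(9−5) = (−1)·8·1·4 = −32 ≡ 7, so v_4 = 7^{−1} = 2 (mod 13).
  i = 5 (α = 5): (5−10)(5−1)(5−8)(5−9) = (−5)·4·(−3)·(−4) = −240 ≡ 7, so v_5 = 7^{−1} = 2 (mod 13).
  v = [12, 1, 9, 2, 2].
Step 2: syndromes of r = [6, 1, 11, 4, 9] (all sums mod 13).
  S_0 = Σ v_i r_i = 12·6 + 1·1 + 9·11 + 2·4 + 2·9 = 198 ≡ 3.
  S_1 = Σ v_i α_i r_i = 12·10·6 + 1·1·1 + 9·8·11 + 2·9·4 + 2·5·9 = 1675 ≡ 11.
  α_i^2 mod 13 = [9, 1, 12, 3, 12].
  S_2 = Σ v_i α_i^2 r_i = 12·9·6 + 1·1·1 + 9·12·11 + 2·3·4 + 2·12·9 = 2077 ≡ 10.
  S = (3, 11, 10) ≠ 0, so r is not a codeword (an error is present).
Step 3: locate the error. For a single error e at position i, S_ℓ = v_i·e·α_i^ℓ, so α_err = S_1/S_0.
  S_0^{−1} = 3^{−1} = 9 (mod 13), so α_err = 11·9 = 99 ≡ 8 = α_3. Error position i = 3.
  Consistency check: S_2/S_1 = 10·6 = 60 ≡ 8 = α_err ✓ (single-error assumption holds).
Step 4: error magnitude e = S_0/v_3 = S_0·∏_{j≠3}(α_3 − α_j) = 3·3 = 9 ≡ 9 (mod 13).
Step 5: correct position 3: c_3 = r_3 − e = 11 − 9 ≡ 2 (mod 13). Hence c = [6, 1, 2, 4, 9].
  Check: interpolating c through the α_i gives m(x) = 12 + 2·x (degree < 2) with m(α_i) = c_i for every i, so c is indeed a codeword.
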